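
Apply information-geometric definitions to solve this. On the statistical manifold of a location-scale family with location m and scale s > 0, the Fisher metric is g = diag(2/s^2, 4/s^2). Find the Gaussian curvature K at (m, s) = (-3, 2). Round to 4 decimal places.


The metric has the form g = (A dm^2 + B ds^2)/s^2 with A = 2, B = 4.
Substitute u = sqrt(A/B)*m: g = B*(du^2 + ds^2)/s^2, i.e. B times the
Poincare upper half-plane metric, which has constant Gaussian curvature -1.
Scaling a 2D metric by a constant c divides the Gaussian curvature by c,
so K = -1/B = -1/(4) = -0.2500 everywhere (the point (m, s) = (-3, 2) is irrelevant:
the curvature is constant).
The requested Gaussian curvature is K = -0.2500.

-0.2500


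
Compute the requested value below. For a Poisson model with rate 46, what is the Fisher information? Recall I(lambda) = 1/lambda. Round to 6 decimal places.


Fisher information for Poisson: I(lambda) = 1/lambda.
lambda = 46.
I(lambda) = 1/46 = 0.021739

0.021739


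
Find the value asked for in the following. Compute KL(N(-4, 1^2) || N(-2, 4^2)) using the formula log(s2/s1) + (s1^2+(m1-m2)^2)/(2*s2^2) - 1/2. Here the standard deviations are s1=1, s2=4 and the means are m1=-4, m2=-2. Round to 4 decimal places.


KL divergence between normal distributions:
KL = log(s2/s1) + (s1^2 + (m1-m2)^2)/(2*s2^2) - 1/2.
log(4/1) = 1.386294.
(1^2 + (-4--2)^2)/(2*4^2) = (1 + 4)/32 = 0.15625.
KL = 1.386294 + 0.15625 - 0.5 = 1.0425

1.0425


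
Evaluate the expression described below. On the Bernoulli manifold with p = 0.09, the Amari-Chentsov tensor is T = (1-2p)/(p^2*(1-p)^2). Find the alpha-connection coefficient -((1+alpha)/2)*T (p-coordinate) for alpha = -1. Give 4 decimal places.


Skewness (Amari-Chentsov) tensor: T = (1-2p)/(p^2*(1-p)^2).
p = 0.09, 1-2p = 0.82, p^2 = 0.0081, (1-p)^2 = 0.8281.
T = 0.82/(0.0081 * 0.8281) = 122.249206.
In the p-coordinate, Gamma^(alpha) = Gamma^(0) - (alpha/2)*T with Gamma^(0) = (1/2)*g'(p) = -T/2,
so Gamma^(alpha) = -((1+alpha)/2)*T.
alpha = -1, -(1+alpha)/2 = 0.0.
Gamma = 0.0 * 122.249206 = 0.0000

0.0000


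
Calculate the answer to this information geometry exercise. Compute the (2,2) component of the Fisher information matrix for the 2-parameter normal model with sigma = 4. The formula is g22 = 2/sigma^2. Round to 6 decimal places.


For the 2-parameter normal family, the Fisher metric has:
  g11 = 1/sigma^2, g22 = 2/sigma^2.
sigma = 4, sigma^2 = 16.
g22 = 0.125000

0.125000


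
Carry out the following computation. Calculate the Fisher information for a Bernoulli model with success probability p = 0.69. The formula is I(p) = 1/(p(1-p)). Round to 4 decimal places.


For Bernoulli(p), Fisher information is I(p) = 1/(p*(1-p)).
p = 0.69, 1-p = 0.31.
p*(1-p) = 0.2139.
I(p) = 1/0.2139 = 4.6751

4.6751


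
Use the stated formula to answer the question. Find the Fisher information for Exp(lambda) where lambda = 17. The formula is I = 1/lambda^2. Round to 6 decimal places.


Fisher information for exponential: I(lambda) = 1/lambda^2.
lambda = 17, lambda^2 = 289.
I = 1/289 = 0.003460

0.003460


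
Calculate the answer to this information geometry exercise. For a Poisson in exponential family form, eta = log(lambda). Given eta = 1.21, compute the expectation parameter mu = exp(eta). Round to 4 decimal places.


Expectation parameter for Poisson exponential family:
mu = exp(eta).
eta = 1.21.
mu = exp(1.21) = 3.3535

3.3535


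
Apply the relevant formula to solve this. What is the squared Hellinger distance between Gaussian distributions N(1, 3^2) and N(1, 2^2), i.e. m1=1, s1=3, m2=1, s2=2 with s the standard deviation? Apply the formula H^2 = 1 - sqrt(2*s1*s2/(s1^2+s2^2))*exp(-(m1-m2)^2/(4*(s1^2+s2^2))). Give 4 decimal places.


Squared Hellinger distance for Gaussians:
H^2 = 1 - sqrt(2*s1*s2/(s1^2+s2^2)) * exp(-(m1-m2)^2/(4*(s1^2+s2^2))).
s1^2 = 9, s2^2 = 4, s1^2+s2^2 = 13.
sqrt(2*3*2/(13)) = 0.960769.
(m1-m2)^2 = (0)^2 = 0.
exp(-0/(4*13)) = exp(0.0) = 1.0.
H^2 = 1 - 0.960769*1.0 = 0.0392

0.0392


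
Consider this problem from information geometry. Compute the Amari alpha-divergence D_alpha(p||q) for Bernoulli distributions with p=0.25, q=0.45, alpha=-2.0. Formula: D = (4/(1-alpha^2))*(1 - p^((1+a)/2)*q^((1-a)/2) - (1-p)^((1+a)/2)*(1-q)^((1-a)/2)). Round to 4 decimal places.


Amari alpha-divergence:
D = (4/(1-alpha^2))*(1 - p^((1+a)/2)*q^((1-a)/2) - (1-p)^((1+a)/2)*(1-q)^((1-a)/2)).
alpha = -2.0, p = 0.25, q = 0.45.
e1 = (1+alpha)/2 = -0.5, e2 = (1-alpha)/2 = 1.5.
t1 = p^e1 * q^e2 = 0.25^-0.5 * 0.45^1.5 = 0.603738.
t2 = (1-p)^e1 * (1-q)^e2 = 0.75^-0.5 * 0.55^1.5 = 0.470992.
4/(1-alpha^2) = -1.333333.
D = -1.333333*(1 - 0.603738 - 0.470992) = 0.0996

0.0996


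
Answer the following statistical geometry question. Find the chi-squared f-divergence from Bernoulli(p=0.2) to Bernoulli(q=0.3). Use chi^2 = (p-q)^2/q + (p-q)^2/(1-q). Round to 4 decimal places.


Chi-squared divergence between Bernoulli distributions:
chi^2 = (p-q)^2/q + (p-q)^2/(1-q).
p = 0.2, q = 0.3, p-q = -0.1.
(p-q)^2 = 0.01.
term1 = 0.01/0.3 = 0.033333.
term2 = 0.01/0.7 = 0.014286.
chi^2 = 0.033333 + 0.014286 = 0.0476

0.0476


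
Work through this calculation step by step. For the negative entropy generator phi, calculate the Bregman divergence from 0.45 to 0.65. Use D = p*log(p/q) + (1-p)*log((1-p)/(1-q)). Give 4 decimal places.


Bregman divergence with negative entropy generator:
D = p*log(p/q) + (1-p)*log((1-p)/(1-q)).
p = 0.45, q = 0.65.
p*log(p/q) = 0.45*log(0.45/0.65) = -0.165476.
(1-p)*log((1-p)/(1-q)) = 0.55*log(0.55/0.35) = 0.248592.
D = -0.165476 + 0.248592 = 0.0831

0.0831


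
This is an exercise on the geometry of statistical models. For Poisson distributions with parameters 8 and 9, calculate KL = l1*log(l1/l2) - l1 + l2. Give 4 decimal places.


KL divergence for Poisson:
KL = l1*log(l1/l2) - l1 + l2.
l1 = 8, l2 = 9.
log(8/9) = -0.117783.
l1*log(l1/l2) = 8 * -0.117783 = -0.942264.
KL = -0.942264 - 8 + 9 = 0.0577

0.0577


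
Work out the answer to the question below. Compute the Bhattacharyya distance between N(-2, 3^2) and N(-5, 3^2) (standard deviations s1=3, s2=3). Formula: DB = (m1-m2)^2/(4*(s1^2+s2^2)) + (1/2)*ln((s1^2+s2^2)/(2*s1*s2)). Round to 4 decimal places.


Bhattacharyya distance between two Gaussians:
DB = (m1-m2)^2/(4*(s1^2+s2^2)) + (1/2)*ln((s1^2+s2^2)/(2*s1*s2)).
(m1-m2)^2 = (3)^2 = 9.
s1^2+s2^2 = 9 + 9 = 18.
term1 = 9/72 = 0.125.
term2 = 0.5*ln(18/18.0) = 0.0.
DB = 0.125 + 0.0 = 0.1250

0.1250


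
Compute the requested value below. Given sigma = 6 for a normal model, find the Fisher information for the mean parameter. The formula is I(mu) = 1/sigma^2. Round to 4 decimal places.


The Fisher information for the mean of a normal distribution is I(mu) = 1/sigma^2.
sigma = 6, so sigma^2 = 36.
I(mu) = 1/36 = 0.0278

0.0278


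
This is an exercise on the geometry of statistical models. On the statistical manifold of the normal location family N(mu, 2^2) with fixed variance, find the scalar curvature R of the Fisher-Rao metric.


This family has a single free parameter, so its statistical manifold
is 1-dimensional. The Riemann curvature tensor of any 1-dimensional
Riemannian manifold vanishes identically, so R = 0.

0


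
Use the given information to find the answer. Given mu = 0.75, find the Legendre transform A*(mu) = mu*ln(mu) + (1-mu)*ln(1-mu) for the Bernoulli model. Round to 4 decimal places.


Legendre transform for Bernoulli:
A*(mu) = mu*log(mu) + (1-mu)*log(1-mu).
mu = 0.75, 1-mu = 0.25.
mu*log(mu) = 0.75*log(0.75) = -0.215762.
(1-mu)*log(1-mu) = 0.25*log(0.25) = -0.346574.
A* = -0.215762 + -0.346574 = -0.5623

-0.5623


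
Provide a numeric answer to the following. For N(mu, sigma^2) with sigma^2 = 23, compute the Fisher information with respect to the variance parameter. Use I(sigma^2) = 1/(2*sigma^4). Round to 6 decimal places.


Fisher information for variance: I(sigma^2) = 1/(2*sigma^4).
sigma^2 = 23, so sigma^4 = 529.
I = 1/(2*529) = 1/1058 = 0.000945

0.000945


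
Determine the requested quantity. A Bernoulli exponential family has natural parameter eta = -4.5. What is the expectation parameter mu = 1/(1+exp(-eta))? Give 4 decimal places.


Dual coordinate (expectation parameter) for Bernoulli:
mu = 1/(1+exp(-eta)).
eta = -4.5.
exp(-eta) = exp(4.5) = 90.017131.
mu = 1/(1+90.017131) = 0.0110

0.0110


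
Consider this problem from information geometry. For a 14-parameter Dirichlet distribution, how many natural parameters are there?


Exponential family dimension calculation:
Dirichlet with 14 components has 14 natural parameters.

14


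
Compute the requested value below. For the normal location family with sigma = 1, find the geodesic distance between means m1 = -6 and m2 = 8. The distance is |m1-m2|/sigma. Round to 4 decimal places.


On the fixed-variance normal subfamily, geodesic distance = |m1-m2|/sigma.
|-6 - 8| = 14.
sigma = 1.
d = 14/1 = 14.0000

14.0000


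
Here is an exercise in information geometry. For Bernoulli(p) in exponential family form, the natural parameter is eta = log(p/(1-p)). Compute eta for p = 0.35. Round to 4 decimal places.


Natural parameter for Bernoulli: eta = log(p/(1-p)).
p = 0.35, 1-p = 0.65.
p/(1-p) = 0.538462.
eta = log(0.538462) = -0.6190

-0.6190


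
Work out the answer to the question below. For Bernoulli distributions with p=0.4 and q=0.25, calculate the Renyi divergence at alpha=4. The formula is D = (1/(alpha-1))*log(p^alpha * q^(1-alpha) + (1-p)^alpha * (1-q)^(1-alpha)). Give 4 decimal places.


Renyi divergence of order alpha between Bernoulli distributions:
D = (1/(alpha-1))*log(p^alpha * q^(1-alpha) + (1-p)^alpha * (1-q)^(1-alpha)).
alpha = 4, p = 0.4, q = 0.25.
p^alpha * q^(1-alpha) = 0.4^4 * 0.25^-3 = 1.6384.
(1-p)^alpha * (1-q)^(1-alpha) = 0.6^4 * 0.75^-3 = 0.3072.
sum = 1.6384 + 0.3072 = 1.9456.
D = (1/3)*log(1.9456) = 0.2219

0.2219


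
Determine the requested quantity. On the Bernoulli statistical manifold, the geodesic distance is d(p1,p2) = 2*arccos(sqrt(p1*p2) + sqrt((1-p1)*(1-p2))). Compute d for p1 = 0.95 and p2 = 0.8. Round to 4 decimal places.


Geodesic distance on Bernoulli manifold:
d(p1,p2) = 2*arccos(sqrt(p1*p2) + sqrt((1-p1)*(1-p2))).
sqrt(p1*p2) = sqrt(0.95*0.8) = 0.87178.
sqrt((1-p1)*(1-p2)) = sqrt(0.05*0.2) = 0.1.
arg = 0.87178 + 0.1 = 0.97178.
d = 2*arccos(0.97178) = 0.4763

0.4763


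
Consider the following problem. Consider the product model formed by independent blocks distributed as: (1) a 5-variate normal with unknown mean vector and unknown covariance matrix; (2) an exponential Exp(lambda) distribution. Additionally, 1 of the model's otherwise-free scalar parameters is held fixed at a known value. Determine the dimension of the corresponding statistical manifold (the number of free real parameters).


The dimension of a statistical manifold equals the number of free
(independent) real parameters of the model. For a product of independent
blocks the parameter counts add.
- 5-variate normal: 5 (mean) + 5*6/2 = 15 (symmetric covariance) = 20.
- exponential (lambda): 1.
Total = 20 + 1 = 21.
1 parameter(s) fixed at known values: 21 - 1 = 20.
Dimension = 20

20


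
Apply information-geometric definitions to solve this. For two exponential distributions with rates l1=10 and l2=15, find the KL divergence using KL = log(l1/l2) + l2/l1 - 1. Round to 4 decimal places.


KL divergence for exponential family:
KL = log(l1/l2) + l2/l1 - 1.
log(10/15) = -0.405465.
15/10 = 1.5.
KL = -0.405465 + 1.5 - 1 = 0.0945

0.0945


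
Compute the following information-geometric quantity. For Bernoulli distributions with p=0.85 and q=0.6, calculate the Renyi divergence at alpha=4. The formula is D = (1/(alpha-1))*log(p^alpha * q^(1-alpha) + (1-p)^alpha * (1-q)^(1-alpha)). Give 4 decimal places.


Renyi divergence of order alpha between Bernoulli distributions:
D = (1/(alpha-1))*log(p^alpha * q^(1-alpha) + (1-p)^alpha * (1-q)^(1-alpha)).
alpha = 4, p = 0.85, q = 0.6.
p^alpha * q^(1-alpha) = 0.85^4 * 0.6^-3 = 2.416696.
(1-p)^alpha * (1-q)^(1-alpha) = 0.15^4 * 0.4^-3 = 0.00791.
sum = 2.416696 + 0.00791 = 2.424606.
D = (1/3)*log(2.424606) = 0.2952

0.2952


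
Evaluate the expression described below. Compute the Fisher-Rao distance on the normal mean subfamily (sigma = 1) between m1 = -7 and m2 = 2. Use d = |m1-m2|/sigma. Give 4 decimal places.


On the fixed-variance normal subfamily, geodesic distance = |m1-m2|/sigma.
|-7 - 2| = 9.
sigma = 1.
d = 9/1 = 9.0000

9.0000


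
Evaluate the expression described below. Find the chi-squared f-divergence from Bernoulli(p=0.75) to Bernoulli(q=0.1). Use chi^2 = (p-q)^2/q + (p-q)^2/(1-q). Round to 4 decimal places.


Chi-squared divergence between Bernoulli distributions:
chi^2 = (p-q)^2/q + (p-q)^2/(1-q).
p = 0.75, q = 0.1, p-q = 0.65.
(p-q)^2 = 0.4225.
term1 = 0.4225/0.1 = 4.225.
term2 = 0.4225/0.9 = 0.469444.
chi^2 = 4.225 + 0.469444 = 4.6944

4.6944


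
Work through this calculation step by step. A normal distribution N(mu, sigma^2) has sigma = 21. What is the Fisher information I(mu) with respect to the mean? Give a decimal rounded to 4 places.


The Fisher information for the mean of a normal distribution is I(mu) = 1/sigma^2.
sigma = 21, so sigma^2 = 441.
I(mu) = 1/441 = 0.0023

0.0023


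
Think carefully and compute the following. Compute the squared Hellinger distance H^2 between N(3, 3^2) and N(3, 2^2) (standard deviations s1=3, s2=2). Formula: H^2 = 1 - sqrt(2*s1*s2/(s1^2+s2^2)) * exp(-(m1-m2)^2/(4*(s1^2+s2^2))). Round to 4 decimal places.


Squared Hellinger distance for Gaussians:
H^2 = 1 - sqrt(2*s1*s2/(s1^2+s2^2)) * exp(-(m1-m2)^2/(4*(s1^2+s2^2))).
s1^2 = 9, s2^2 = 4, s1^2+s2^2 = 13.
sqrt(2*3*2/(13)) = 0.960769.
(m1-m2)^2 = (0)^2 = 0.
exp(-0/(4*13)) = exp(0.0) = 1.0.
H^2 = 1 - 0.960769*1.0 = 0.0392

0.0392


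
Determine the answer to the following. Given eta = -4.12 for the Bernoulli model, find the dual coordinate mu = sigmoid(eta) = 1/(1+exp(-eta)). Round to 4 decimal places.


Dual coordinate (expectation parameter) for Bernoulli:
mu = 1/(1+exp(-eta)).
eta = -4.12.
exp(-eta) = exp(4.12) = 61.559242.
mu = 1/(1+61.559242) = 0.0160

0.0160


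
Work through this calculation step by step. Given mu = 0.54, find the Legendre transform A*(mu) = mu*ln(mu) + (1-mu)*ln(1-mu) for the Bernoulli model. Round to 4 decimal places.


Legendre transform for Bernoulli:
A*(mu) = mu*log(mu) + (1-mu)*log(1-mu).
mu = 0.54, 1-mu = 0.46.
mu*log(mu) = 0.54*log(0.54) = -0.332741.
(1-mu)*log(1-mu) = 0.46*log(0.46) = -0.357203.
A* = -0.332741 + -0.357203 = -0.6899

-0.6899


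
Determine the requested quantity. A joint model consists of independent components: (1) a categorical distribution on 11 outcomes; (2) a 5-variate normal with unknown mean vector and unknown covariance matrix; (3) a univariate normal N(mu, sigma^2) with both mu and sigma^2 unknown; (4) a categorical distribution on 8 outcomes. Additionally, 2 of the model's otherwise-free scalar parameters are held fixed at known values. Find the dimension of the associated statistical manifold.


The dimension of a statistical manifold equals the number of free
(independent) real parameters of the model. For a product of independent
blocks the parameter counts add.
- categorical on 11 outcomes (probabilities sum to 1): 11-1 = 10.
- 5-variate normal: 5 (mean) + 5*6/2 = 15 (symmetric covariance) = 20.
- normal (mu, sigma^2): 2.
- categorical on 8 outcomes (probabilities sum to 1): 8-1 = 7.
Total = 10 + 20 + 2 + 7 = 39.
2 parameter(s) fixed at known values: 39 - 2 = 37.
Dimension = 37

37


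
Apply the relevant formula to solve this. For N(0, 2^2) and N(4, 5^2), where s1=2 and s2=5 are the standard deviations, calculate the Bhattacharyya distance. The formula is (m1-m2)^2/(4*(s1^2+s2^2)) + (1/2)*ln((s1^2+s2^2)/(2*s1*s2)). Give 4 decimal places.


Bhattacharyya distance between two Gaussians:
DB = (m1-m2)^2/(4*(s1^2+s2^2)) + (1/2)*ln((s1^2+s2^2)/(2*s1*s2)).
(m1-m2)^2 = (-4)^2 = 16.
s1^2+s2^2 = 4 + 25 = 29.
term1 = 16/116 = 0.137931.
term2 = 0.5*ln(29/20.0) = 0.185782.
DB = 0.137931 + 0.185782 = 0.3237

0.3237


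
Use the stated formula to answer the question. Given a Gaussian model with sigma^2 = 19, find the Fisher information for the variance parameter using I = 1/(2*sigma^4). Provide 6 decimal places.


Fisher information for variance: I(sigma^2) = 1/(2*sigma^4).
sigma^2 = 19, so sigma^4 = 361.
I = 1/(2*361) = 1/722 = 0.001385

0.001385


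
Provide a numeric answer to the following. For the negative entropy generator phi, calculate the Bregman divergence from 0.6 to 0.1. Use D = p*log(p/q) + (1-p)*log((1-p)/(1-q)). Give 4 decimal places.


Bregman divergence with negative entropy generator:
D = p*log(p/q) + (1-p)*log((1-p)/(1-q)).
p = 0.6, q = 0.1.
p*log(p/q) = 0.6*log(0.6/0.1) = 1.075056.
(1-p)*log((1-p)/(1-q)) = 0.4*log(0.4/0.9) = -0.324372.
D = 1.075056 + -0.324372 = 0.7507

0.7507


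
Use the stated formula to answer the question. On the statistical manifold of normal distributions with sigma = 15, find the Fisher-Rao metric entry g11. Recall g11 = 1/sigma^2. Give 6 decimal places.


For the 2-parameter normal family, the Fisher metric has:
  g11 = 1/sigma^2, g22 = 2/sigma^2.
sigma = 15, sigma^2 = 225.
g11 = 0.004444

0.004444


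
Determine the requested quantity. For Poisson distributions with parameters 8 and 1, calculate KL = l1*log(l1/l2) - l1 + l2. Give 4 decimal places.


KL divergence for Poisson:
KL = l1*log(l1/l2) - l1 + l2.
l1 = 8, l2 = 1.
log(8/1) = 2.079442.
l1*log(l1/l2) = 8 * 2.079442 = 16.635532.
KL = 16.635532 - 8 + 1 = 9.6355

9.6355


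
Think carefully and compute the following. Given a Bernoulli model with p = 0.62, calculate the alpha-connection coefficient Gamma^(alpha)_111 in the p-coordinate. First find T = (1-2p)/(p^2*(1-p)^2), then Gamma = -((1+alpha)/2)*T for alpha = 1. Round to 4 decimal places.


Skewness (Amari-Chentsov) tensor: T = (1-2p)/(p^2*(1-p)^2).
p = 0.62, 1-2p = -0.24, p^2 = 0.3844, (1-p)^2 = 0.1444.
T = -0.24/(0.3844 * 0.1444) = -4.323751.
In the p-coordinate, Gamma^(alpha) = Gamma^(0) - (alpha/2)*T with Gamma^(0) = (1/2)*g'(p) = -T/2,
so Gamma^(alpha) = -((1+alpha)/2)*T.
alpha = 1, -(1+alpha)/2 = -1.0.
Gamma = -1.0 * -4.323751 = 4.3238

4.3238


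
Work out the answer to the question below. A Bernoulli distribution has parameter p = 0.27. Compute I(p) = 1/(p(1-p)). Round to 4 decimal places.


For Bernoulli(p), Fisher information is I(p) = 1/(p*(1-p)).
p = 0.27, 1-p = 0.73.
p*(1-p) = 0.1971.
I(p) = 1/0.1971 = 5.0736

5.0736


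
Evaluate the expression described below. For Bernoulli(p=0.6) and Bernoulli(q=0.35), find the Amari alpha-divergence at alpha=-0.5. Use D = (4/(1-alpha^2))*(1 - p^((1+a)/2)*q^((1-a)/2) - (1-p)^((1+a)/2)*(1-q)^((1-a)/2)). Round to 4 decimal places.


Amari alpha-divergence:
D = (4/(1-alpha^2))*(1 - p^((1+a)/2)*q^((1-a)/2) - (1-p)^((1+a)/2)*(1-q)^((1-a)/2)).
alpha = -0.5, p = 0.6, q = 0.35.
e1 = (1+alpha)/2 = 0.25, e2 = (1-alpha)/2 = 0.75.
t1 = p^e1 * q^e2 = 0.6^0.25 * 0.35^0.75 = 0.400487.
t2 = (1-p)^e1 * (1-q)^e2 = 0.4^0.25 * 0.65^0.75 = 0.575705.
4/(1-alpha^2) = 5.333333.
D = 5.333333*(1 - 0.400487 - 0.575705) = 0.1270

0.1270


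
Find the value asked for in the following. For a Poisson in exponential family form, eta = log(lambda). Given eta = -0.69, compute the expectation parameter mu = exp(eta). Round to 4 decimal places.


Expectation parameter for Poisson exponential family:
mu = exp(eta).
eta = -0.69.
mu = exp(-0.69) = 0.5016

0.5016


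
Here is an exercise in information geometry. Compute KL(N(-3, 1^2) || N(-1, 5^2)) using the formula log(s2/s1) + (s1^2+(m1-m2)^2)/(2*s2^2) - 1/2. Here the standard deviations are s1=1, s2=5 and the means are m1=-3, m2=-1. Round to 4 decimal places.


KL divergence between normal distributions:
KL = log(s2/s1) + (s1^2 + (m1-m2)^2)/(2*s2^2) - 1/2.
log(5/1) = 1.609438.
(1^2 + (-3--1)^2)/(2*5^2) = (1 + 4)/50 = 0.1.
KL = 1.609438 + 0.1 - 0.5 = 1.2094

1.2094


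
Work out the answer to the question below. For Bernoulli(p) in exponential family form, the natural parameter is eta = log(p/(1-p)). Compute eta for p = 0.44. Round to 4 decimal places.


Natural parameter for Bernoulli: eta = log(p/(1-p)).
p = 0.44, 1-p = 0.56.
p/(1-p) = 0.785714.
eta = log(0.785714) = -0.2412

-0.2412


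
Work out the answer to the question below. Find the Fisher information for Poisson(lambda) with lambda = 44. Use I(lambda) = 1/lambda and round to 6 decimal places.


Fisher information for Poisson: I(lambda) = 1/lambda.
lambda = 44.
I(lambda) = 1/44 = 0.022727

0.022727


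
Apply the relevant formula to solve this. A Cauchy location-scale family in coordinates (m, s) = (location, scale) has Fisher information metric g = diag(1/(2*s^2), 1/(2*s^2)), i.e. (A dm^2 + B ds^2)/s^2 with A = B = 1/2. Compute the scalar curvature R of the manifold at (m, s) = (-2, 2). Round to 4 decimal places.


The metric has the form g = (A dm^2 + B ds^2)/s^2 with A = 1/2, B = 1/2.
Substitute u = sqrt(A/B)*m: g = B*(du^2 + ds^2)/s^2, i.e. B times the
Poincare upper half-plane metric, which has constant Gaussian curvature -1.
Scaling a 2D metric by a constant c divides the Gaussian curvature by c,
so K = -1/B = -1/(1/2) = -2.0000 everywhere (the point (m, s) = (-2, 2) is irrelevant:
the curvature is constant).
Scalar curvature in dimension 2: R = 2K = -2/(1/2) = -4.0000.

-4.0000


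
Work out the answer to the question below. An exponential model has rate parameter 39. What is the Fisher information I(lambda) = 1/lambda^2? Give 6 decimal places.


Fisher information for exponential: I(lambda) = 1/lambda^2.
lambda = 39, lambda^2 = 1521.
I = 1/1521 = 0.000657

0.000657


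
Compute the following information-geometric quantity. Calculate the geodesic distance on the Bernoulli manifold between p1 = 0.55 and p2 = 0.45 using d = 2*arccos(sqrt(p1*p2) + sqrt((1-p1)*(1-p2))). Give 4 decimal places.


Geodesic distance on Bernoulli manifold:
d(p1,p2) = 2*arccos(sqrt(p1*p2) + sqrt((1-p1)*(1-p2))).
sqrt(p1*p2) = sqrt(0.55*0.45) = 0.497494.
sqrt((1-p1)*(1-p2)) = sqrt(0.45*0.55) = 0.497494.
arg = 0.497494 + 0.497494 = 0.994987.
d = 2*arccos(0.994987) = 0.2003

0.2003


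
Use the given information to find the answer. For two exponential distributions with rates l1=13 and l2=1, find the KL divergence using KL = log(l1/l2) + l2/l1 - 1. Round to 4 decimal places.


KL divergence for exponential family:
KL = log(l1/l2) + l2/l1 - 1.
log(13/1) = 2.564949.
1/13 = 0.076923.
KL = 2.564949 + 0.076923 - 1 = 1.6419

1.6419


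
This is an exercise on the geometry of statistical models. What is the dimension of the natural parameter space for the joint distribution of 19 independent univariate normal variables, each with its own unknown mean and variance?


Exponential family dimension calculation:
Each univariate normal has two natural parameters (mu/sigma^2 and -1/(2 sigma^2)).
With 19 independent components, dim = 2 * 19 = 38.

38


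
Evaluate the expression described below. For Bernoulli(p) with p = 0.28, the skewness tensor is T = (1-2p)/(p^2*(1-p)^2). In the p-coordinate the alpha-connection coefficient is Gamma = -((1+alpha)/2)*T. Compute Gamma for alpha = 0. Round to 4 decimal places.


Skewness (Amari-Chentsov) tensor: T = (1-2p)/(p^2*(1-p)^2).
p = 0.28, 1-2p = 0.44, p^2 = 0.0784, (1-p)^2 = 0.5184.
T = 0.44/(0.0784 * 0.5184) = 10.82609.
In the p-coordinate, Gamma^(alpha) = Gamma^(0) - (alpha/2)*T with Gamma^(0) = (1/2)*g'(p) = -T/2,
so Gamma^(alpha) = -((1+alpha)/2)*T.
alpha = 0, -(1+alpha)/2 = -0.5.
Gamma = -0.5 * 10.82609 = -5.4130

-5.4130


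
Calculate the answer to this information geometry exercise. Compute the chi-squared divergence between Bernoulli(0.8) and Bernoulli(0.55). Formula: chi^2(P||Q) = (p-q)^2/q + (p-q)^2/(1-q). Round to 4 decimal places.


Chi-squared divergence between Bernoulli distributions:
chi^2 = (p-q)^2/q + (p-q)^2/(1-q).
p = 0.8, q = 0.55, p-q = 0.25.
(p-q)^2 = 0.0625.
term1 = 0.0625/0.55 = 0.113636.
term2 = 0.0625/0.45 = 0.138889.
chi^2 = 0.113636 + 0.138889 = 0.2525

0.2525


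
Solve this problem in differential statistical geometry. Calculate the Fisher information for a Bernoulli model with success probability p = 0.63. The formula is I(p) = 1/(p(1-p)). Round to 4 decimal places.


For Bernoulli(p), Fisher information is I(p) = 1/(p*(1-p)).
p = 0.63, 1-p = 0.37.
p*(1-p) = 0.2331.
I(p) = 1/0.2331 = 4.2900

4.2900


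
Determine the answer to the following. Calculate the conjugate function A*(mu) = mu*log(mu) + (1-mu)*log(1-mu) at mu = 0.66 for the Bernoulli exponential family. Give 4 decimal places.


Legendre transform for Bernoulli:
A*(mu) = mu*log(mu) + (1-mu)*log(1-mu).
mu = 0.66, 1-mu = 0.34.
mu*log(mu) = 0.66*log(0.66) = -0.27424.
(1-mu)*log(1-mu) = 0.34*log(0.34) = -0.366795.
A* = -0.27424 + -0.366795 = -0.6410

-0.6410


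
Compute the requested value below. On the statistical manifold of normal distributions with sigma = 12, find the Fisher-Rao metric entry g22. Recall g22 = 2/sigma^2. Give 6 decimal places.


For the 2-parameter normal family, the Fisher metric has:
  g11 = 1/sigma^2, g22 = 2/sigma^2.
sigma = 12, sigma^2 = 144.
g22 = 0.013889

0.013889


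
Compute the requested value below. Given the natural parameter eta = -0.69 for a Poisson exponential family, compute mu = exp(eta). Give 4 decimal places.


Expectation parameter for Poisson exponential family:
mu = exp(eta).
eta = -0.69.
mu = exp(-0.69) = 0.5016

0.5016


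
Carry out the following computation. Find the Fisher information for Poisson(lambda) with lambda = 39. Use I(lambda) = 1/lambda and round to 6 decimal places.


Fisher information for Poisson: I(lambda) = 1/lambda.
lambda = 39.
I(lambda) = 1/39 = 0.025641

0.025641


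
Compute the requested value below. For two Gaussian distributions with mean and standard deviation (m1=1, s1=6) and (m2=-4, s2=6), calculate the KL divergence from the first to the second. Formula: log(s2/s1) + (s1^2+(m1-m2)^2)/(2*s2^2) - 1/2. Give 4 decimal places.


KL divergence between normal distributions:
KL = log(s2/s1) + (s1^2 + (m1-m2)^2)/(2*s2^2) - 1/2.
log(6/6) = 0.0.
(6^2 + (1--4)^2)/(2*6^2) = (36 + 25)/72 = 0.847222.
KL = 0.0 + 0.847222 - 0.5 = 0.3472

0.3472


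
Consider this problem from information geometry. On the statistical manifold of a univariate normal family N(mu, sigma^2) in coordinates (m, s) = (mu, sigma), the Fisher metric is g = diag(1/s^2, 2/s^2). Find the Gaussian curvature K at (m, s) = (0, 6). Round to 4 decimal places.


The metric has the form g = (A dm^2 + B ds^2)/s^2 with A = 1, B = 2.
Substitute u = sqrt(A/B)*m: g = B*(du^2 + ds^2)/s^2, i.e. B times the
Poincare upper half-plane metric, which has constant Gaussian curvature -1.
Scaling a 2D metric by a constant c divides the Gaussian curvature by c,
so K = -1/B = -1/(2) = -0.5000 everywhere (the point (m, s) = (0, 6) is irrelevant:
the curvature is constant).
The requested Gaussian curvature is K = -0.5000.

-0.5000


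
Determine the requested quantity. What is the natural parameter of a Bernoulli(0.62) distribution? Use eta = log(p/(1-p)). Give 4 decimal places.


Natural parameter for Bernoulli: eta = log(p/(1-p)).
p = 0.62, 1-p = 0.38.
p/(1-p) = 1.631579.
eta = log(1.631579) = 0.4895

0.4895


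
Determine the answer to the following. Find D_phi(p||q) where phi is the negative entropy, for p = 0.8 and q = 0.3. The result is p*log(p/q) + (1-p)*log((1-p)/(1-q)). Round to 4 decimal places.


Bregman divergence with negative entropy generator:
D = p*log(p/q) + (1-p)*log((1-p)/(1-q)).
p = 0.8, q = 0.3.
p*log(p/q) = 0.8*log(0.8/0.3) = 0.784663.
(1-p)*log((1-p)/(1-q)) = 0.2*log(0.2/0.7) = -0.250553.
D = 0.784663 + -0.250553 = 0.5341

0.5341


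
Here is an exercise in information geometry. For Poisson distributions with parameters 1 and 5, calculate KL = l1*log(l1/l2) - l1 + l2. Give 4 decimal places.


KL divergence for Poisson:
KL = l1*log(l1/l2) - l1 + l2.
l1 = 1, l2 = 5.
log(1/5) = -1.609438.
l1*log(l1/l2) = 1 * -1.609438 = -1.609438.
KL = -1.609438 - 1 + 5 = 2.3906

2.3906


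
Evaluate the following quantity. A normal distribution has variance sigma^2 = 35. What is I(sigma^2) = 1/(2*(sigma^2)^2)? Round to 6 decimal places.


Fisher information for variance: I(sigma^2) = 1/(2*sigma^4).
sigma^2 = 35, so sigma^4 = 1225.
I = 1/(2*1225) = 1/2450 = 0.000408

0.000408


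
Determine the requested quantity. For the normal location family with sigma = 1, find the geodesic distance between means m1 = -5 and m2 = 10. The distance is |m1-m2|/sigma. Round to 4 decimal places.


On the fixed-variance normal subfamily, geodesic distance = |m1-m2|/sigma.
|-5 - 10| = 15.
sigma = 1.
d = 15/1 = 15.0000

15.0000


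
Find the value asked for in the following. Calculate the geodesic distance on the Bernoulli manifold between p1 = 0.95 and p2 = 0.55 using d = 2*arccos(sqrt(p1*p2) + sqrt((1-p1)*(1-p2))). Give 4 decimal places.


Geodesic distance on Bernoulli manifold:
d(p1,p2) = 2*arccos(sqrt(p1*p2) + sqrt((1-p1)*(1-p2))).
sqrt(p1*p2) = sqrt(0.95*0.55) = 0.722842.
sqrt((1-p1)*(1-p2)) = sqrt(0.05*0.45) = 0.15.
arg = 0.722842 + 0.15 = 0.872842.
d = 2*arccos(0.872842) = 1.0196

1.0196


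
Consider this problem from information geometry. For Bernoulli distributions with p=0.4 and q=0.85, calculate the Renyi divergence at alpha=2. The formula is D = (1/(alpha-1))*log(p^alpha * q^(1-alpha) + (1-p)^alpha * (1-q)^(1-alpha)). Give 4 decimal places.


Renyi divergence of order alpha between Bernoulli distributions:
D = (1/(alpha-1))*log(p^alpha * q^(1-alpha) + (1-p)^alpha * (1-q)^(1-alpha)).
alpha = 2, p = 0.4, q = 0.85.
p^alpha * q^(1-alpha) = 0.4^2 * 0.85^-1 = 0.188235.
(1-p)^alpha * (1-q)^(1-alpha) = 0.6^2 * 0.15^-1 = 2.4.
sum = 0.188235 + 2.4 = 2.588235.
D = (1/1)*log(2.588235) = 0.9510

0.9510


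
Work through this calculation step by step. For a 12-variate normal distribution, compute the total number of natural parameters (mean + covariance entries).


Exponential family dimension calculation:
For 12-dim MVN: mean has 12 params, covariance has 12*13/2 = 78 unique entries.
Total dim = 12 + 78 = 90.

90


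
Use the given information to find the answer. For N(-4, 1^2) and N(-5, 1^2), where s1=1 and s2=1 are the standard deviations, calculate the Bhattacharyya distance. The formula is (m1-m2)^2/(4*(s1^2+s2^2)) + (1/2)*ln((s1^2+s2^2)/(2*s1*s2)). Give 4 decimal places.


Bhattacharyya distance between two Gaussians:
DB = (m1-m2)^2/(4*(s1^2+s2^2)) + (1/2)*ln((s1^2+s2^2)/(2*s1*s2)).
(m1-m2)^2 = (1)^2 = 1.
s1^2+s2^2 = 1 + 1 = 2.
term1 = 1/8 = 0.125.
term2 = 0.5*ln(2/2.0) = 0.0.
DB = 0.125 + 0.0 = 0.1250

0.1250


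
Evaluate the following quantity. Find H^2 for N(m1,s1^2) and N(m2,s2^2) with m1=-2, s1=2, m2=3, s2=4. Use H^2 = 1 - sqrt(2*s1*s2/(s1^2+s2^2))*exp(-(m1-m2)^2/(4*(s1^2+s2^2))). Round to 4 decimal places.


Squared Hellinger distance for Gaussians:
H^2 = 1 - sqrt(2*s1*s2/(s1^2+s2^2)) * exp(-(m1-m2)^2/(4*(s1^2+s2^2))).
s1^2 = 4, s2^2 = 16, s1^2+s2^2 = 20.
sqrt(2*2*4/(20)) = 0.894427.
(m1-m2)^2 = (-5)^2 = 25.
exp(-25/(4*20)) = exp(-0.3125) = 0.731616.
H^2 = 1 - 0.894427*0.731616 = 0.3456

0.3456


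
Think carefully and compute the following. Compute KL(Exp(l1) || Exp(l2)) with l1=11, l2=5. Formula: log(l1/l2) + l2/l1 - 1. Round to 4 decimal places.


KL divergence for exponential family:
KL = log(l1/l2) + l2/l1 - 1.
log(11/5) = 0.788457.
5/11 = 0.454545.
KL = 0.788457 + 0.454545 - 1 = 0.2430

0.2430


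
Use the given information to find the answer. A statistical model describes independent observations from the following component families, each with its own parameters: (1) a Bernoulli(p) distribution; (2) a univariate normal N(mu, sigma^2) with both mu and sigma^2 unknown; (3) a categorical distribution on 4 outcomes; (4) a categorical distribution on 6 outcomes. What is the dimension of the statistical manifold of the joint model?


The dimension of a statistical manifold equals the number of free
(independent) real parameters of the model. For a product of independent
blocks the parameter counts add.
- Bernoulli (p): 1.
- normal (mu, sigma^2): 2.
- categorical on 4 outcomes (probabilities sum to 1): 4-1 = 3.
- categorical on 6 outcomes (probabilities sum to 1): 6-1 = 5.
Total = 1 + 2 + 3 + 5 = 11.
Dimension = 11

11


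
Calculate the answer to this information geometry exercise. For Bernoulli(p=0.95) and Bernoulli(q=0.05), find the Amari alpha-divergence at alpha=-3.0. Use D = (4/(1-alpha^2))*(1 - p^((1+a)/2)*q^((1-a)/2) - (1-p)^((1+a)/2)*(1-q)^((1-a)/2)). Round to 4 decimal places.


Amari alpha-divergence:
D = (4/(1-alpha^2))*(1 - p^((1+a)/2)*q^((1-a)/2) - (1-p)^((1+a)/2)*(1-q)^((1-a)/2)).
alpha = -3.0, p = 0.95, q = 0.05.
e1 = (1+alpha)/2 = -1.0, e2 = (1-alpha)/2 = 2.0.
t1 = p^e1 * q^e2 = 0.95^-1.0 * 0.05^2.0 = 0.002632.
t2 = (1-p)^e1 * (1-q)^e2 = 0.05^-1.0 * 0.95^2.0 = 18.05.
4/(1-alpha^2) = -0.5.
D = -0.5*(1 - 0.002632 - 18.05) = 8.5263

8.5263


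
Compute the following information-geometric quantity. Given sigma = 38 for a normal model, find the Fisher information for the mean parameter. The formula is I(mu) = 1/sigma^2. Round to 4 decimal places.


The Fisher information for the mean of a normal distribution is I(mu) = 1/sigma^2.
sigma = 38, so sigma^2 = 1444.
I(mu) = 1/1444 = 0.0007

0.0007


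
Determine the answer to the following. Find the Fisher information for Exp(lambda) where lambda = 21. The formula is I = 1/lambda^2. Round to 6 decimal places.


Fisher information for exponential: I(lambda) = 1/lambda^2.
lambda = 21, lambda^2 = 441.
I = 1/441 = 0.002268

0.002268


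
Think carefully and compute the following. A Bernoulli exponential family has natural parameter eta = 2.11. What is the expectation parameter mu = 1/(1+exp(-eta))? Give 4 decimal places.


Dual coordinate (expectation parameter) for Bernoulli:
mu = 1/(1+exp(-eta)).
eta = 2.11.
exp(-eta) = exp(-2.11) = 0.121238.
mu = 1/(1+0.121238) = 0.8919

0.8919


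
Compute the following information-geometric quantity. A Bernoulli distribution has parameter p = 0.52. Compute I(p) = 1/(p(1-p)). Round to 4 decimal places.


For Bernoulli(p), Fisher information is I(p) = 1/(p*(1-p)).
p = 0.52, 1-p = 0.48.
p*(1-p) = 0.2496.
I(p) = 1/0.2496 = 4.0064

4.0064


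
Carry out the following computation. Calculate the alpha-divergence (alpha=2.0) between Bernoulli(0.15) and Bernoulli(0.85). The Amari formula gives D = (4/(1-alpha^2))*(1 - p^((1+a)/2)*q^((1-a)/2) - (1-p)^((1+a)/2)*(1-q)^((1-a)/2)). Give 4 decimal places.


Amari alpha-divergence:
D = (4/(1-alpha^2))*(1 - p^((1+a)/2)*q^((1-a)/2) - (1-p)^((1+a)/2)*(1-q)^((1-a)/2)).
alpha = 2.0, p = 0.15, q = 0.85.
e1 = (1+alpha)/2 = 1.5, e2 = (1-alpha)/2 = -0.5.
t1 = p^e1 * q^e2 = 0.15^1.5 * 0.85^-0.5 = 0.063013.
t2 = (1-p)^e1 * (1-q)^e2 = 0.85^1.5 * 0.15^-0.5 = 2.023405.
4/(1-alpha^2) = -1.333333.
D = -1.333333*(1 - 0.063013 - 2.023405) = 1.4486

1.4486


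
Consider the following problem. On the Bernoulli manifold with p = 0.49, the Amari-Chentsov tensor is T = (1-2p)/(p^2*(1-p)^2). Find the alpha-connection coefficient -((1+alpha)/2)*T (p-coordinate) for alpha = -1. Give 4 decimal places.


Skewness (Amari-Chentsov) tensor: T = (1-2p)/(p^2*(1-p)^2).
p = 0.49, 1-2p = 0.02, p^2 = 0.2401, (1-p)^2 = 0.2601.
T = 0.02/(0.2401 * 0.2601) = 0.320256.
In the p-coordinate, Gamma^(alpha) = Gamma^(0) - (alpha/2)*T with Gamma^(0) = (1/2)*g'(p) = -T/2,
so Gamma^(alpha) = -((1+alpha)/2)*T.
alpha = -1, -(1+alpha)/2 = 0.0.
Gamma = 0.0 * 0.320256 = 0.0000

0.0000


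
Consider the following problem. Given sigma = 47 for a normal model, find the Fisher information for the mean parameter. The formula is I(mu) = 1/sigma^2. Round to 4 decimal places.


The Fisher information for the mean of a normal distribution is I(mu) = 1/sigma^2.
sigma = 47, so sigma^2 = 2209.
I(mu) = 1/2209 = 0.0005

0.0005


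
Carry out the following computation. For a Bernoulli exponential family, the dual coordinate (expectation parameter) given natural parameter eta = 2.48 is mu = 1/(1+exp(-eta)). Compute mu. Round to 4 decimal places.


Dual coordinate (expectation parameter) for Bernoulli:
mu = 1/(1+exp(-eta)).
eta = 2.48.
exp(-eta) = exp(-2.48) = 0.083743.
mu = 1/(1+0.083743) = 0.9227

0.9227


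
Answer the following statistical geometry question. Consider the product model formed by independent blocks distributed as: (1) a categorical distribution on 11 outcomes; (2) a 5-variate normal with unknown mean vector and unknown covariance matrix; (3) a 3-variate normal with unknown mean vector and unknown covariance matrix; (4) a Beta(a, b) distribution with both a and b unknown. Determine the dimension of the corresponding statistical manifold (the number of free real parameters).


The dimension of a statistical manifold equals the number of free
(independent) real parameters of the model. For a product of independent
blocks the parameter counts add.
- categorical on 11 outcomes (probabilities sum to 1): 11-1 = 10.
- 5-variate normal: 5 (mean) + 5*6/2 = 15 (symmetric covariance) = 20.
- 3-variate normal: 3 (mean) + 3*4/2 = 6 (symmetric covariance) = 9.
- Beta (a, b): 2.
Total = 10 + 20 + 9 + 2 = 41.
Dimension = 41

41


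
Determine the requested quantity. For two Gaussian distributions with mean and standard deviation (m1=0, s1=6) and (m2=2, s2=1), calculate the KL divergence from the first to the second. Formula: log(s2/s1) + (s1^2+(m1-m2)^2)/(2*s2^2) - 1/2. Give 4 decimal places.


KL divergence between normal distributions:
KL = log(s2/s1) + (s1^2 + (m1-m2)^2)/(2*s2^2) - 1/2.
log(1/6) = -1.791759.
(6^2 + (0-2)^2)/(2*1^2) = (36 + 4)/2 = 20.0.
KL = -1.791759 + 20.0 - 0.5 = 17.7082

17.7082


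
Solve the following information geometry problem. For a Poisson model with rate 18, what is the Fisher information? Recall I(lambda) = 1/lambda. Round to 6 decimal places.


Fisher information for Poisson: I(lambda) = 1/lambda.
lambda = 18.
I(lambda) = 1/18 = 0.055556

0.055556


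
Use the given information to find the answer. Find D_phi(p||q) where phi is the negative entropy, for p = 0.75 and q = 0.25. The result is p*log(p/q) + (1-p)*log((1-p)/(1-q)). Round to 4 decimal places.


Bregman divergence with negative entropy generator:
D = p*log(p/q) + (1-p)*log((1-p)/(1-q)).
p = 0.75, q = 0.25.
p*log(p/q) = 0.75*log(0.75/0.25) = 0.823959.
(1-p)*log((1-p)/(1-q)) = 0.25*log(0.25/0.75) = -0.274653.
D = 0.823959 + -0.274653 = 0.5493

0.5493


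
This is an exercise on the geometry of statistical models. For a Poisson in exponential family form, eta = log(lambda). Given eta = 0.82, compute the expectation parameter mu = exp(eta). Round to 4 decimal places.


Expectation parameter for Poisson exponential family:
mu = exp(eta).
eta = 0.82.
mu = exp(0.82) = 2.2705

2.2705


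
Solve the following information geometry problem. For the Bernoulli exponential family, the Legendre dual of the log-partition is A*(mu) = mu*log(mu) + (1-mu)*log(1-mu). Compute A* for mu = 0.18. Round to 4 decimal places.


Legendre transform for Bernoulli:
A*(mu) = mu*log(mu) + (1-mu)*log(1-mu).
mu = 0.18, 1-mu = 0.82.
mu*log(mu) = 0.18*log(0.18) = -0.308664.
(1-mu)*log(1-mu) = 0.82*log(0.82) = -0.16273.
A* = -0.308664 + -0.16273 = -0.4714

-0.4714


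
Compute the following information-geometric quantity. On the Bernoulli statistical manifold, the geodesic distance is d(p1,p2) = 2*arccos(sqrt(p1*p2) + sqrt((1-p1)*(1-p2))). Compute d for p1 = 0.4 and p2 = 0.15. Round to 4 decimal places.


Geodesic distance on Bernoulli manifold:
d(p1,p2) = 2*arccos(sqrt(p1*p2) + sqrt((1-p1)*(1-p2))).
sqrt(p1*p2) = sqrt(0.4*0.15) = 0.244949.
sqrt((1-p1)*(1-p2)) = sqrt(0.6*0.85) = 0.714143.
arg = 0.244949 + 0.714143 = 0.959092.
d = 2*arccos(0.959092) = 0.5740

0.5740


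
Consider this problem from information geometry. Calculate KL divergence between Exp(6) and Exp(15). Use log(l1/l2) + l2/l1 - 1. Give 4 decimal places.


KL divergence for exponential family:
KL = log(l1/l2) + l2/l1 - 1.
log(6/15) = -0.916291.
15/6 = 2.5.
KL = -0.916291 + 2.5 - 1 = 0.5837

0.5837


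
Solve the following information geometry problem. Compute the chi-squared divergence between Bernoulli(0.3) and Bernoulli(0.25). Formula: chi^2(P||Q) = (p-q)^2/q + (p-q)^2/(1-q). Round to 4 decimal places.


Chi-squared divergence between Bernoulli distributions:
chi^2 = (p-q)^2/q + (p-q)^2/(1-q).
p = 0.3, q = 0.25, p-q = 0.05.
(p-q)^2 = 0.0025.
term1 = 0.0025/0.25 = 0.01.
term2 = 0.0025/0.75 = 0.003333.
chi^2 = 0.01 + 0.003333 = 0.0133

0.0133
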